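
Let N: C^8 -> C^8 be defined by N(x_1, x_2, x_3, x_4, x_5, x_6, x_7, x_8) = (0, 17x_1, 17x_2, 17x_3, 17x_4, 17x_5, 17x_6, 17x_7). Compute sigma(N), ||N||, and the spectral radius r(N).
sigma(N) = {0}; ||N|| = 17; r(N) = 0. (N is nilpotent with N^8 = 0.)

On C^8, N is a strictly lower-triangular matrix with 17 on the subdiagonal and zeros elsewhere, so its characteristic polynomial is lambda^8 and every eigenvalue is 0: sigma(N) = {0}. For the operator norm, N e_i = 17e_{i+1} for i = 1, ..., 7 and N e_8 = 0, so the singular values of N are 17 (with multiplicity 7) and 0; hence ||N|| = 17. The spectral radius r(N) = max|lambda| = 0. Note ||N|| > r(N) — characteristic of non-normal nilpotent operators. Indeed N^8 = 0.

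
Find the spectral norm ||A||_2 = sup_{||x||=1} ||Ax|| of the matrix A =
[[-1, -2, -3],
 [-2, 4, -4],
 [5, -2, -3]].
||A||_2 ≈ 6.5812 (= sqrt(largest eigenvalue of A^T A))

||A||_2 = sigma_max(A) = sqrt(lambda_max(A^T A)). Form the symmetric matrix M = A^T A =
[[30, -16, -4],
 [-16, 24, -4],
 [-4, -4, 34]].
Its characteristic polynomial (trace, sum of principal 2x2 minors, determinant of M give the coefficients) is
  p(λ) = det(λ I - M) = λ^3 - 88λ^2 + 2268λ - 14400.
No integer candidate from the rational root theorem (±divisors of 14400) is a root, so the roots are irrational. The cubic discriminant is Δ = 49667328 > 0, so there are three distinct real roots. p(9) = -387 and p(10) = 480 have opposite signs, so a root lies in (9, 10); Newton's method refines it to λ ≈ 9.4295. p(35) = 55 and p(36) = -144 have opposite signs, so a root lies in (35, 36); Newton's method refines it to λ ≈ 35.2588. p(43) = -81 and p(44) = 208 have opposite signs, so a root lies in (43, 44); Newton's method refines it to λ ≈ 43.3117. Check (Vieta): the three roots sum to 88, matching tr M = 88.
So the eigenvalues of A^T A are ≈ 9.4295, 35.2588, 43.3117 (all ≥ 0, as they must be for A^T A). The largest is λ_max ≈ 43.3117, hence ||A||_2 = sqrt(λ_max) ≈ 6.5812.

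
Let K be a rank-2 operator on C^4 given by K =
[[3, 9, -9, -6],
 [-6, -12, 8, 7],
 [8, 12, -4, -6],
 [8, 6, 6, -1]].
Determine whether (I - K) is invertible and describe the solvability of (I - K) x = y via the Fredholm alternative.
(I - K) is invertible (det(I - K) = 100 ≠ 0), so for every y in C^4 the equation (I - K) x = y has a unique solution.

K has rank 2 and factors as K = U V^T = u1 v1^T + u2 v2^T with u1 = (-3, 3, -2, 1), v1 = (-1, -3, 3, 2), u2 = (0, 1, -2, -3), v2 = (-3, -3, -1, 1) (multiplying out reproduces the displayed K). The nonzero eigenvalues of U V^T coincide with those of the 2 x 2 matrix G = V^T U = [[v1·u1, v1·u2], [v2·u1, v2·u2]] = [[-10, -15], [3, -4]], and by the Sylvester determinant identity det(I_4 - U V^T) = det(I_2 - V^T U) = det([[11, 15], [-3, 5]]) = (11)(5) - (15)(-3) = 100. (Direct check: I - K =
[[-2, -9, 9, 6],
 [6, 13, -8, -7],
 [-8, -12, 5, 6],
 [-8, -6, -6, 2]]
has determinant 100.) The finite-dimensional Fredholm alternative says: either (I - K) is invertible, or ker(I - K) ≠ {0} and then range(I - K) = ker((I - K)^*)^⊥, with dim ker(I - K) = dim ker((I - K)^*). Since det(I - K) ≠ 0, 1 is not an eigenvalue of K and ker(I - K) = {0}, so we are in the first case: for every y there is a unique x = (I - K)^(-1) y. (Explicitly, by the Woodbury identity, (I - U V^T)^(-1) = I + U (I_2 - G)^(-1) V^T.)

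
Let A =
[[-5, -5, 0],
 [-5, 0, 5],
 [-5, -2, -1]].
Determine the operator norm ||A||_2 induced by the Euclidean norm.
||A||_2 ≈ 9.8905 (= sqrt(largest eigenvalue of A^T A))

||A||_2 = sigma_max(A) = sqrt(lambda_max(A^T A)). Form the symmetric matrix M = A^T A =
[[75, 35, -20],
 [35, 29, 2],
 [-20, 2, 26]].
Its characteristic polynomial (trace, sum of principal 2x2 minors, determinant of M give the coefficients) is
  p(λ) = det(λ I - M) = λ^3 - 130λ^2 + 3250λ - 10000.
No integer candidate from the rational root theorem (±divisors of 10000) is a root, so the roots are irrational. The cubic discriminant is Δ = 26663750000 > 0, so there are three distinct real roots. p(3) = -1393 and p(4) = 984 have opposite signs, so a root lies in (3, 4); Newton's method refines it to λ ≈ 3.5737. p(28) = 1032 and p(29) = -691 have opposite signs, so a root lies in (28, 29); Newton's method refines it to λ ≈ 28.6051. p(97) = -5247 and p(98) = 1172 have opposite signs, so a root lies in (97, 98); Newton's method refines it to λ ≈ 97.8211. Check (Vieta): the three roots sum to 130, matching tr M = 130.
So the eigenvalues of A^T A are ≈ 3.5737, 28.6051, 97.8211 (all ≥ 0, as they must be for A^T A). The largest is λ_max ≈ 97.8211, hence ||A||_2 = sqrt(λ_max) ≈ 9.8905.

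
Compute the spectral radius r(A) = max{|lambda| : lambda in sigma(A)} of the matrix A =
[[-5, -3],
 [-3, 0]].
r(A) = (5 + sqrt(61))/2 ≈ 6.4051

The eigenvalues of A are the roots of its characteristic polynomial. With M = A (coefficients from the trace and determinant):
  p(λ) = det(λ I - M) = λ^2 + 5λ - 9.
For λ^2 + 5λ - 9 the discriminant is 61. It is nonnegative but not a perfect square, so the roots are real and irrational: λ = (-5 ± sqrt(61))/2 ≈ 1.4051, -6.4051.
Thus the eigenvalues (to 4 decimals) are 1.4051 (modulus 1.4051); -6.4051 (modulus 6.4051). The spectral radius is the largest modulus: r(A) = (5 + sqrt(61))/2 ≈ 6.4051. (Cross-check: r(A) ≤ ||A||_2 ≈ 6.4051; equality holds whenever A is normal, though it can also hold for some non-normal A.)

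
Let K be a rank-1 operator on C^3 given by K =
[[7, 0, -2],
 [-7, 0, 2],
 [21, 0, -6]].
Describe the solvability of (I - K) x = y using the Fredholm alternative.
(I - K) is singular (det(I - K) = 0, i.e. 1 ∈ sigma(K)). (I - K) x = y is solvable iff y ⊥ ker((I - K)^*) = span{(7, 0, -2)}, i.e. iff 7y_1 - 2y_3 = 0. When solvable, the solutions are x = y + c·(1, -1, 3), c arbitrary (ker(I - K) = span{(1, -1, 3)}, dimension 1).

K has rank 1, so it is an outer product K = u v^T: every row of K is a multiple of one row vector. Reading off the entries, u = (1, -1, 3) and v = (7, 0, -2) (row i of K equals u_i·v^T). A rank-one matrix u v^T satisfies K u = u (v·u) and kills the (2)-dimensional subspace v^⊥, so its characteristic polynomial is lambda^2 (lambda - v·u) with v·u = tr K = 1. Hence the eigenvalues of I - K are 1 (multiplicity 2) and 1 - (1) = 0, so det(I - K) = 0. (Direct check: I - K =
[[-6, 0, 2],
 [7, 1, -2],
 [-21, 0, 7]]
has determinant 0.) So 1 is an eigenvalue of K and (I - K) is not invertible. The finite-dimensional Fredholm alternative says: either (I - K) is invertible, or ker(I - K) ≠ {0} and then range(I - K) = ker((I - K)^*)^⊥, with dim ker(I - K) = dim ker((I - K)^*). We are in the second case, so we need both kernels. Kernel of I - K: (I - K) u = u - u (v·u) = u - u = 0, so ker(I - K) = span{u} = span{(1, -1, 3)} (it is exactly 1-dimensional because rank(I - K) = 2). Kernel of the adjoint: K is real, so (I - K)^* = I - K^T = I - v u^T, and (I - v u^T) v = v - v (u·v) = 0; hence ker((I - K)^*) = span{v} = span{(7, 0, -2)}. Therefore (I - K) x = y is solvable iff <y, v> = 0, i.e. iff 7y_1 - 2y_3 = 0. When this holds, K y = u (v·y) = 0, so (I - K) y = y and x = y is a particular solution; the full solution set is the line x = y + c·u = y + c·(1, -1, 3), c ∈ C.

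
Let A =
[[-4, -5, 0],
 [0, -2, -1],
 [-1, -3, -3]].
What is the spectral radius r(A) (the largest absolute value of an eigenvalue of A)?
r(A) ≈ 5.2143

The eigenvalues of A are the roots of its characteristic polynomial. With M = A (coefficients from the trace, the sum of principal 2x2 minors, and det A):
  p(λ) = det(λ I - M) = λ^3 + 9λ^2 + 23λ + 17.
No integer candidate from the rational root theorem (±divisors of 17) is a root, so the roots are irrational. The cubic discriminant is Δ = 148 > 0, so there are three distinct real roots. p(-6) = -13 and p(-5) = 2 have opposite signs, so a root lies in (-6, -5); Newton's method refines it to λ ≈ -5.2143. p(-3) = 2 and p(-2) = -1 have opposite signs, so a root lies in (-3, -2); Newton's method refines it to λ ≈ -2.4608. p(-2) = -1 and p(-1) = 2 have opposite signs, so a root lies in (-2, -1); Newton's method refines it to λ ≈ -1.3249. Check (Vieta): the three roots sum to -9, matching tr M = -9.
Thus the eigenvalues (to 4 decimals) are -5.2143 (modulus 5.2143); -2.4608 (modulus 2.4608); -1.3249 (modulus 1.3249). The spectral radius is the largest modulus: r(A) ≈ 5.2143. (Cross-check: r(A) ≤ ||A||_2 ≈ 7.4432; equality holds whenever A is normal, though it can also hold for some non-normal A.)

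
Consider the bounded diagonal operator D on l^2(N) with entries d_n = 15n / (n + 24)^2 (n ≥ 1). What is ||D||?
||D|| = 5/32 (attained at n = 24)

For D diagonal, ||D|| = sup_n |d_n|. Treat f(x) = 15x / (x + 24)^2 for real x > 0. By the quotient rule, f'(x) = 15(24 - x)/(x + 24)^3, which is positive for x < 24 and negative for x > 24. So f has a unique maximum at x = 24, and since 24 is a positive integer, the supremum over n ≥ 1 is attained at n = 24: d_24 = 15·24/(24 + 24)^2 = 15·24/2304 = 5/32. Hence ||D|| = 5/32.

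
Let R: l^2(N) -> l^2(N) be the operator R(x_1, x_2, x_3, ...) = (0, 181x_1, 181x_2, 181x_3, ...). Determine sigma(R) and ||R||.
sigma(R) = closed disk {z in C : |z| ≤ 181}; ||R|| = 181

Note R = 181·U where U is the unit right shift (U x)_k = x_{k-1} (with x_0 := 0); so ||R|| = 181||U|| and sigma(R) = 181·sigma(U). ||R x||^2 = sum_{k≥1} |181x_k|^2 = 32761||x||^2, so ||R|| = 181 and sigma(R) ⊂ {|z| ≤ 181}. For any |lambda| < 181, the equation (R - lambda I) x = 0 forces x_1 = 0, then 181x_k = lambda x_{k+1} ⇒ x = 0, so R has no eigenvalues. But (R - lambda I) is not surjective for |lambda| < 181: solving (R - lambda I) x = e_1 would require x_n proportional to (lambda/181)^(-n), which is not in l^2. So every |lambda| < 181 lies in the residual spectrum. The boundary |lambda| = 181 is in the approximate point spectrum (the spectrum is closed). Hence sigma(R) is the closed disk of radius 181.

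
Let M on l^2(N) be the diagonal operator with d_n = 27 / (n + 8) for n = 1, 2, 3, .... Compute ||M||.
||M|| = 3 (attained at n = 1)

For M diagonal, ||M|| = sup_n |d_n| = sup_n 27/(n + 8). This is positive and strictly decreasing in n, so the supremum is attained at n = 1: d_1 = 27/(1 + 8) = 3. Hence ||M|| = 3.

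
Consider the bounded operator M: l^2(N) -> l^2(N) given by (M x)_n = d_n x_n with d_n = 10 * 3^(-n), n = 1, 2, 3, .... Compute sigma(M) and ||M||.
sigma(M) = {10 * 3^(-n) : n ≥ 1} ∪ {0}; ||M|| = 10/3

A bounded diagonal operator on l^2 with diagonal entries d_n has spectrum equal to the closure of {d_n : n ≥ 1}: every d_n is an eigenvalue (with eigenvector e_n), so {d_n} ⊂ sigma(M); the spectrum is closed, so its closure is too; and for lambda not in the closure, (M - lambda I) has bounded inverse (the diagonal entries 1/(d_n - lambda) are bounded). For our sequence d_n = 10 * 3^(-n), n = 1, 2, 3, ...:
  - {d_n} = {10 * 3^(-n) : n ≥ 1}; the only limit point is 0
  - closure = {10 * 3^(-n) : n ≥ 1} ∪ {0}
For the norm: a diagonal operator has ||M|| = sup_n |d_n|. Here d_n = 10 * 3^(-n) is positive and decreasing, so sup_n |d_n| = d_1 = 10/3. So ||M|| = 10/3.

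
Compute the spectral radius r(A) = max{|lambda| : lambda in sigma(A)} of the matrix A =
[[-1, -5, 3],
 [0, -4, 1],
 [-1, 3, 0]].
r(A) ≈ 4.2843

The eigenvalues of A are the roots of its characteristic polynomial. With M = A (coefficients from the trace, the sum of principal 2x2 minors, and det A):
  p(λ) = det(λ I - M) = λ^3 + 5λ^2 + 4λ + 4.
No integer candidate from the rational root theorem (±divisors of 4) is a root, so the roots are irrational. The cubic discriminant is Δ = -848 < 0, so there is one real root and a complex-conjugate pair. p(-5) = -16 and p(-4) = 4 have opposite signs, so a root lies in (-5, -4); Newton's method refines it to λ ≈ -4.2843. Dividing out (λ - (-4.2843)) leaves approximately λ^2 + 0.7157λ + 0.9336. For λ^2 + 0.7157λ + 0.9336 the discriminant is -3.2223. It is negative, so the remaining roots are the complex-conjugate pair λ ≈ -0.3579 ± 0.8975i. Their product equals the constant term, so |λ|^2 ≈ 0.9336 and |λ| ≈ 0.9663.
Thus the eigenvalues (to 4 decimals) are -4.2843 (modulus 4.2843); -0.3579 ± 0.8975i (modulus 0.9663). The spectral radius is the largest modulus: r(A) ≈ 4.2843. (Cross-check: r(A) ≤ ||A||_2 ≈ 7.599; equality holds whenever A is normal, though it can also hold for some non-normal A.)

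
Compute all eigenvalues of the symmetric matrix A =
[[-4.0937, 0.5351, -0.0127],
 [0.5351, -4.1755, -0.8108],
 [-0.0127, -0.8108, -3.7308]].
sigma(A) ≈ {-5, -4, -3}

A is real symmetric, so its spectrum consists of real eigenvalues. Expanding the characteristic polynomial of the displayed matrix gives
  det(λ I - A) = p(λ) = λ^3 + (12)λ^2 + (47)λ + (60).
Solving p(λ) = 0 yields eigenvalues ≈ -5, -4, -3. (A is shown rounded to 4 decimals, so these recover the underlying integer eigenvalues to within that precision.)
Verification: the trace of A = -12 equals the sum of eigenvalues -12, and det(A) ≈ -60.0004 matches the eigenvalue product -60.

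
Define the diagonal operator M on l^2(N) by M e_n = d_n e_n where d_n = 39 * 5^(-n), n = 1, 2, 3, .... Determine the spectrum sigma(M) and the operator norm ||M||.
sigma(M) = {39 * 5^(-n) : n ≥ 1} ∪ {0}; ||M|| = 39/5

A bounded diagonal operator on l^2 with diagonal entries d_n has spectrum equal to the closure of {d_n : n ≥ 1}: every d_n is an eigenvalue (with eigenvector e_n), so {d_n} ⊂ sigma(M); the spectrum is closed, so its closure is too; and for lambda not in the closure, (M - lambda I) has bounded inverse (the diagonal entries 1/(d_n - lambda) are bounded). For our sequence d_n = 39 * 5^(-n), n = 1, 2, 3, ...:
  - {d_n} = {39 * 5^(-n) : n ≥ 1}; the only limit point is 0
  - closure = {39 * 5^(-n) : n ≥ 1} ∪ {0}
For the norm: a diagonal operator has ||M|| = sup_n |d_n|. Here d_n = 39 * 5^(-n) is positive and decreasing, so sup_n |d_n| = d_1 = 39/5. So ||M|| = 39/5.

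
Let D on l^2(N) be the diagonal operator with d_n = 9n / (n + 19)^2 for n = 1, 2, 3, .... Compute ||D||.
||D|| = 9/76 (attained at n = 19)

For D diagonal, ||D|| = sup_n |d_n|. Treat f(x) = 9x / (x + 19)^2 for real x > 0. By the quotient rule, f'(x) = 9(19 - x)/(x + 19)^3, which is positive for x < 19 and negative for x > 19. So f has a unique maximum at x = 19, and since 19 is a positive integer, the supremum over n ≥ 1 is attained at n = 19: d_19 = 9·19/(19 + 19)^2 = 9·19/1444 = 9/76. Hence ||D|| = 9/76.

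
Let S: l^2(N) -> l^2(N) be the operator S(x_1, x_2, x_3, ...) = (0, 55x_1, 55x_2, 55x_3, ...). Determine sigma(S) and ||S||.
sigma(S) = closed disk {z in C : |z| ≤ 55}; ||S|| = 55

Note S = 55·U where U is the unit right shift (U x)_k = x_{k-1} (with x_0 := 0); so ||S|| = 55||U|| and sigma(S) = 55·sigma(U). ||S x||^2 = sum_{k≥1} |55x_k|^2 = 3025||x||^2, so ||S|| = 55 and sigma(S) ⊂ {|z| ≤ 55}. For any |lambda| < 55, the equation (S - lambda I) x = 0 forces x_1 = 0, then 55x_k = lambda x_{k+1} ⇒ x = 0, so S has no eigenvalues. But (S - lambda I) is not surjective for |lambda| < 55: solving (S - lambda I) x = e_1 would require x_n proportional to (lambda/55)^(-n), which is not in l^2. So every |lambda| < 55 lies in the residual spectrum. The boundary |lambda| = 55 is in the approximate point spectrum (the spectrum is closed). Hence sigma(S) is the closed disk of radius 55.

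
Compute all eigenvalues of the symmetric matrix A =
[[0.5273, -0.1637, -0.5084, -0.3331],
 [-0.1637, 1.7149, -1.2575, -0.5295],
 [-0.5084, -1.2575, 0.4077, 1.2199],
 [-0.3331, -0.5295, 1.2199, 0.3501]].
sigma(A) ≈ {-1, 0, 1, 3}

A is real symmetric, so its spectrum consists of real eigenvalues. Expanding the characteristic polynomial of the displayed matrix gives
  det(λ I - A) = p(λ) = λ^4 + (-3)λ^3 + (-1)λ^2 + (3)λ + (0).
Solving p(λ) = 0 yields eigenvalues ≈ -1, 0, 1, 3. (A is shown rounded to 4 decimals, so these recover the underlying integer eigenvalues to within that precision.)
Verification: the trace of A = 3 equals the sum of eigenvalues 3, and det(A) ≈ 0.0000 matches the eigenvalue product 0.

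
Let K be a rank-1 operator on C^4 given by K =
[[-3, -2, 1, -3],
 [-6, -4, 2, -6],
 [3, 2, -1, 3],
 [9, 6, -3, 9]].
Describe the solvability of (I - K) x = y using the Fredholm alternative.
(I - K) is singular (det(I - K) = 0, i.e. 1 ∈ sigma(K)). (I - K) x = y is solvable iff y ⊥ ker((I - K)^*) = span{(-3, -2, 1, -3)}, i.e. iff -3y_1 - 2y_2 + y_3 - 3y_4 = 0. When solvable, the solutions are x = y + c·(1, 2, -1, -3), c arbitrary (ker(I - K) = span{(1, 2, -1, -3)}, dimension 1).

K has rank 1, so it is an outer product K = u v^T: every row of K is a multiple of one row vector. Reading off the entries, u = (1, 2, -1, -3) and v = (-3, -2, 1, -3) (row i of K equals u_i·v^T). A rank-one matrix u v^T satisfies K u = u (v·u) and kills the (3)-dimensional subspace v^⊥, so its characteristic polynomial is lambda^3 (lambda - v·u) with v·u = tr K = 1. Hence the eigenvalues of I - K are 1 (multiplicity 3) and 1 - (1) = 0, so det(I - K) = 0. (Direct check: I - K =
[[4, 2, -1, 3],
 [6, 5, -2, 6],
 [-3, -2, 2, -3],
 [-9, -6, 3, -8]]
has determinant 0.) So 1 is an eigenvalue of K and (I - K) is not invertible. The finite-dimensional Fredholm alternative says: either (I - K) is invertible, or ker(I - K) ≠ {0} and then range(I - K) = ker((I - K)^*)^⊥, with dim ker(I - K) = dim ker((I - K)^*). We are in the second case, so we need both kernels. Kernel of I - K: (I - K) u = u - u (v·u) = u - u = 0, so ker(I - K) = span{u} = span{(1, 2, -1, -3)} (it is exactly 1-dimensional because rank(I - K) = 3). Kernel of the adjoint: K is real, so (I - K)^* = I - K^T = I - v u^T, and (I - v u^T) v = v - v (u·v) = 0; hence ker((I - K)^*) = span{v} = span{(-3, -2, 1, -3)}. Therefore (I - K) x = y is solvable iff <y, v> = 0, i.e. iff -3y_1 - 2y_2 + y_3 - 3y_4 = 0. When this holds, K y = u (v·y) = 0, so (I - K) y = y and x = y is a particular solution; the full solution set is the line x = y + c·u = y + c·(1, 2, -1, -3), c ∈ C.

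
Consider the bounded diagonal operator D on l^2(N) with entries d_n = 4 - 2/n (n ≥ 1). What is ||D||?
||D|| = 4

For a diagonal operator on l^2 with entries d_n, ||D|| = sup_n |d_n|. Here d_1 = 2, d_2 = 3, ..., and d_n = 4 - 2/n increases monotonically toward 4. All terms lie in [2, 4), so |d_n| = d_n and the supremum is the limit 4, which is not attained by any individual d_n. Hence ||D|| = 4.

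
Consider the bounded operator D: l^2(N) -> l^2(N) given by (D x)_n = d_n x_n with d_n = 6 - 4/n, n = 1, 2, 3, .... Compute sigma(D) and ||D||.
sigma(D) = {6 - 4/n : n ≥ 1} ∪ {6}; ||D|| = 6

A bounded diagonal operator on l^2 with diagonal entries d_n has spectrum equal to the closure of {d_n : n ≥ 1}: every d_n is an eigenvalue (with eigenvector e_n), so {d_n} ⊂ sigma(D); the spectrum is closed, so its closure is too; and for lambda not in the closure, (D - lambda I) has bounded inverse (the diagonal entries 1/(d_n - lambda) are bounded). For our sequence d_n = 6 - 4/n, n = 1, 2, 3, ...:
  - {d_n} = {6 - 4/n : n ≥ 1}; the only limit point is 6
  - closure = {6 - 4/n : n ≥ 1} ∪ {6}
For the norm: a diagonal operator has ||D|| = sup_n |d_n|. Here d_n = 6 - 4/n increases monotonically from d_1 = 2 toward 6, with all terms in [2, 6); so sup_n |d_n| = 6 (the supremum is the limit, not attained). So ||D|| = 6.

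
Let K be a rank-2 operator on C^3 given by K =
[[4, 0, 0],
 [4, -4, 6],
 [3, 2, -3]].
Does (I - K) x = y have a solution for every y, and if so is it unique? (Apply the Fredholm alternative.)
(I - K) is invertible (det(I - K) = -24 ≠ 0), so for every y in C^3 the equation (I - K) x = y has a unique solution.

K has rank 2 and factors as K = U V^T = u1 v1^T + u2 v2^T with u1 = (0, 2, -1), v1 = (3, -2, 3), u2 = (-2, 1, -3), v2 = (-2, 0, 0) (multiplying out reproduces the displayed K). The nonzero eigenvalues of U V^T coincide with those of the 2 x 2 matrix G = V^T U = [[v1·u1, v1·u2], [v2·u1, v2·u2]] = [[-7, -17], [0, 4]], and by the Sylvester determinant identity det(I_3 - U V^T) = det(I_2 - V^T U) = det([[8, 17], [0, -3]]) = (8)(-3) - (17)(0) = -24. (Direct check: I - K =
[[-3, 0, 0],
 [-4, 5, -6],
 [-3, -2, 4]]
has determinant -24.) The finite-dimensional Fredholm alternative says: either (I - K) is invertible, or ker(I - K) ≠ {0} and then range(I - K) = ker((I - K)^*)^⊥, with dim ker(I - K) = dim ker((I - K)^*). Since det(I - K) ≠ 0, 1 is not an eigenvalue of K and ker(I - K) = {0}, so we are in the first case: for every y there is a unique x = (I - K)^(-1) y. (Explicitly, by the Woodbury identity, (I - U V^T)^(-1) = I + U (I_2 - G)^(-1) V^T.)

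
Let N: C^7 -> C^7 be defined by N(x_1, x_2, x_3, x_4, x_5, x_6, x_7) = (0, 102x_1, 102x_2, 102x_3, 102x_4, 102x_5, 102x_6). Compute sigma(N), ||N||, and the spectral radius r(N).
sigma(N) = {0}; ||N|| = 102; r(N) = 0. (N is nilpotent with N^7 = 0.)

On C^7, N is a strictly lower-triangular matrix with 102 on the subdiagonal and zeros elsewhere, so its characteristic polynomial is lambda^7 and every eigenvalue is 0: sigma(N) = {0}. For the operator norm, N e_i = 102e_{i+1} for i = 1, ..., 6 and N e_7 = 0, so the singular values of N are 102 (with multiplicity 6) and 0; hence ||N|| = 102. The spectral radius r(N) = max|lambda| = 0. Note ||N|| > r(N) — characteristic of non-normal nilpotent operators. Indeed N^7 = 0.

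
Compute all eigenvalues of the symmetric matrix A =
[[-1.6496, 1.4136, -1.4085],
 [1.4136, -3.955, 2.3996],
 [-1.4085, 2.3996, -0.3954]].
sigma(A) ≈ {-6, -1, 1}

A is real symmetric, so its spectrum consists of real eigenvalues. Expanding the characteristic polynomial of the displayed matrix gives
  det(λ I - A) = p(λ) = λ^3 + (6)λ^2 + (-1)λ + (-6).
Solving p(λ) = 0 yields eigenvalues ≈ -6, -1, 1. (A is shown rounded to 4 decimals, so these recover the underlying integer eigenvalues to within that precision.)
Verification: the trace of A = -6 equals the sum of eigenvalues -6, and det(A) ≈ 5.9997 matches the eigenvalue product 6.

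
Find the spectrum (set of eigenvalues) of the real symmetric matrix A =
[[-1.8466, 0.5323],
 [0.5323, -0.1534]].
sigma(A) ≈ {-2, 0}

A is real symmetric, so its spectrum consists of real eigenvalues. Expanding the characteristic polynomial of the displayed matrix gives
  det(λ I - A) = p(λ) = λ^2 + (2)λ + (0).
Solving p(λ) = 0 yields eigenvalues ≈ -2, 0. (A is shown rounded to 4 decimals, so these recover the underlying integer eigenvalues to within that precision.)
Verification: the trace of A = -2 equals the sum of eigenvalues -2, and det(A) ≈ -0.0001 matches the eigenvalue product 0.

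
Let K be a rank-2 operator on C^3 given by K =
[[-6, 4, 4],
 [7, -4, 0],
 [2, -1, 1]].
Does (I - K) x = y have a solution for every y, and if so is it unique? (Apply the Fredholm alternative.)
(I - K) is invertible (det(I - K) = -12 ≠ 0), so for every y in C^3 the equation (I - K) x = y has a unique solution.

K has rank 2 and factors as K = U V^T = u1 v1^T + u2 v2^T with u1 = (-2, 1, 0), v1 = (1, -1, -3), u2 = (2, -3, -1), v2 = (-2, 1, -1) (multiplying out reproduces the displayed K). The nonzero eigenvalues of U V^T coincide with those of the 2 x 2 matrix G = V^T U = [[v1·u1, v1·u2], [v2·u1, v2·u2]] = [[-3, 8], [5, -6]], and by the Sylvester determinant identity det(I_3 - U V^T) = det(I_2 - V^T U) = det([[4, -8], [-5, 7]]) = (4)(7) - (-8)(-5) = -12. (Direct check: I - K =
[[7, -4, -4],
 [-7, 5, 0],
 [-2, 1, 0]]
has determinant -12.) The finite-dimensional Fredholm alternative says: either (I - K) is invertible, or ker(I - K) ≠ {0} and then range(I - K) = ker((I - K)^*)^⊥, with dim ker(I - K) = dim ker((I - K)^*). Since det(I - K) ≠ 0, 1 is not an eigenvalue of K and ker(I - K) = {0}, so we are in the first case: for every y there is a unique x = (I - K)^(-1) y. (Explicitly, by the Woodbury identity, (I - U V^T)^(-1) = I + U (I_2 - G)^(-1) V^T.)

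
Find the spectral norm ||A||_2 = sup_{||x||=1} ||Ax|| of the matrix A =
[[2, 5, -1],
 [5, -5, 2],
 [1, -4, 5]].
||A||_2 ≈ 9.7692 (= sqrt(largest eigenvalue of A^T A))

||A||_2 = sigma_max(A) = sqrt(lambda_max(A^T A)). Form the symmetric matrix M = A^T A =
[[30, -19, 13],
 [-19, 66, -35],
 [13, -35, 30]].
Its characteristic polynomial (trace, sum of principal 2x2 minors, determinant of M give the coefficients) is
  p(λ) = det(λ I - M) = λ^3 - 126λ^2 + 3105λ - 17956.
No integer candidate from the rational root theorem (±divisors of 17956) is a root, so the roots are irrational. The cubic discriminant is Δ = 7387758144 > 0, so there are three distinct real roots. p(8) = -668 and p(9) = 512 have opposite signs, so a root lies in (8, 9); Newton's method refines it to λ ≈ 8.545. p(22) = 18 and p(23) = -1028 have opposite signs, so a root lies in (22, 23); Newton's method refines it to λ ≈ 22.0182. p(95) = -2756 and p(96) = 3644 have opposite signs, so a root lies in (95, 96); Newton's method refines it to λ ≈ 95.4368. Check (Vieta): the three roots sum to 126, matching tr M = 126.
So the eigenvalues of A^T A are ≈ 8.545, 22.0182, 95.4368 (all ≥ 0, as they must be for A^T A). The largest is λ_max ≈ 95.4368, hence ||A||_2 = sqrt(λ_max) ≈ 9.7692.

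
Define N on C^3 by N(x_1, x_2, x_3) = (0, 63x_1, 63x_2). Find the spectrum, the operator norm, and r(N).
sigma(N) = {0}; ||N|| = 63; r(N) = 0. (N is nilpotent with N^3 = 0.)

On C^3, N is a strictly lower-triangular matrix with 63 on the subdiagonal and zeros elsewhere, so its characteristic polynomial is lambda^3 and every eigenvalue is 0: sigma(N) = {0}. For the operator norm, N e_i = 63e_{i+1} for i = 1, ..., 2 and N e_3 = 0, so the singular values of N are 63 (with multiplicity 2) and 0; hence ||N|| = 63. The spectral radius r(N) = max|lambda| = 0. Note ||N|| > r(N) — characteristic of non-normal nilpotent operators. Indeed N^3 = 0.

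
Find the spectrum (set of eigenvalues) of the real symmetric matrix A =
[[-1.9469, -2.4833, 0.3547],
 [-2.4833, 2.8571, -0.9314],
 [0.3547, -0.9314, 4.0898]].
sigma(A) ≈ {-3, 3, 5}

A is real symmetric, so its spectrum consists of real eigenvalues. Expanding the characteristic polynomial of the displayed matrix gives
  det(λ I - A) = p(λ) = λ^3 + (-5)λ^2 + (-9)λ + (45).
Solving p(λ) = 0 yields eigenvalues ≈ -3, 3, 5. (A is shown rounded to 4 decimals, so these recover the underlying integer eigenvalues to within that precision.)
Verification: the trace of A = 5 equals the sum of eigenvalues 5, and det(A) ≈ -45.0001 matches the eigenvalue product -45.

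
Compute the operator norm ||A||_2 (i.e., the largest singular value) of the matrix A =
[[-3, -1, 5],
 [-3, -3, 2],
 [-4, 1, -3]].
||A||_2 ≈ 7.1777 (= sqrt(largest eigenvalue of A^T A))

||A||_2 = sigma_max(A) = sqrt(lambda_max(A^T A)). Form the symmetric matrix M = A^T A =
[[34, 8, -9],
 [8, 11, -14],
 [-9, -14, 38]].
Its characteristic polynomial (trace, sum of principal 2x2 minors, determinant of M give the coefficients) is
  p(λ) = det(λ I - M) = λ^3 - 83λ^2 + 1743λ - 6241.
No integer candidate from the rational root theorem (±divisors of 6241) is a root, so the roots are irrational. The cubic discriminant is Δ = 673925200 > 0, so there are three distinct real roots. p(4) = -533 and p(5) = 524 have opposite signs, so a root lies in (4, 5); Newton's method refines it to λ ≈ 4.4878. p(26) = 545 and p(27) = -4 have opposite signs, so a root lies in (26, 27); Newton's method refines it to λ ≈ 26.9928. p(51) = -580 and p(52) = 571 have opposite signs, so a root lies in (51, 52); Newton's method refines it to λ ≈ 51.5194. Check (Vieta): the three roots sum to 83, matching tr M = 83.
So the eigenvalues of A^T A are ≈ 4.4878, 26.9928, 51.5194 (all ≥ 0, as they must be for A^T A). The largest is λ_max ≈ 51.5194, hence ||A||_2 = sqrt(λ_max) ≈ 7.1777.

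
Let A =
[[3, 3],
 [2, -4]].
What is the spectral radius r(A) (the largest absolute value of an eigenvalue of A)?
r(A) = (1 + sqrt(73))/2 ≈ 4.772

The eigenvalues of A are the roots of its characteristic polynomial. With M = A (coefficients from the trace and determinant):
  p(λ) = det(λ I - M) = λ^2 + λ - 18.
For λ^2 + λ - 18 the discriminant is 73. It is nonnegative but not a perfect square, so the roots are real and irrational: λ = (-1 ± sqrt(73))/2 ≈ 3.772, -4.772.
Thus the eigenvalues (to 4 decimals) are 3.772 (modulus 3.772); -4.772 (modulus 4.772). The spectral radius is the largest modulus: r(A) = (1 + sqrt(73))/2 ≈ 4.772. (Cross-check: r(A) ≤ ||A||_2 ≈ 5.0083; equality holds whenever A is normal, though it can also hold for some non-normal A.)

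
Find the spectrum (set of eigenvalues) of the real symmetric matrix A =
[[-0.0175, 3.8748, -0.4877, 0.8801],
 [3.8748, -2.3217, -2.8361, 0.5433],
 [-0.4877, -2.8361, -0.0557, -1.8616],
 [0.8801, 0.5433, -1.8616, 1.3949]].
sigma(A) ≈ {-6, -1, 1, 5}

A is real symmetric, so its spectrum consists of real eigenvalues. Expanding the characteristic polynomial of the displayed matrix gives
  det(λ I - A) = p(λ) = λ^4 + (1)λ^3 + (-31)λ^2 + (-1)λ + (30.0011).
Solving p(λ) = 0 yields eigenvalues ≈ -6, -1, 1, 5. (A is shown rounded to 4 decimals, so these recover the underlying integer eigenvalues to within that precision.)
Verification: the trace of A = -1 equals the sum of eigenvalues -1, and det(A) ≈ 30.0011 matches the eigenvalue product 30.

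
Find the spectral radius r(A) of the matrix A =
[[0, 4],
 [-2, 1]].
r(A) = sqrt(8) ≈ 2.8284

The eigenvalues of A are the roots of its characteristic polynomial. With M = A (coefficients from the trace and determinant):
  p(λ) = det(λ I - M) = λ^2 - λ + 8.
For λ^2 - λ + 8 the discriminant is -31. It is negative, so the roots are the complex-conjugate pair λ = 1/2 ± (sqrt(31)/2) i ≈ 0.5 ± 2.7839i. For a conjugate pair the product of the roots equals the constant term, so |λ|^2 = 8 and |λ| = sqrt(8) ≈ 2.8284.
Thus the eigenvalues (to 4 decimals) are 0.5 ± 2.7839i (modulus 2.8284). The spectral radius is the largest modulus: r(A) = sqrt(8) ≈ 2.8284. (Cross-check: r(A) ≤ ||A||_2 ≈ 4.1594; equality holds whenever A is normal, though it can also hold for some non-normal A.)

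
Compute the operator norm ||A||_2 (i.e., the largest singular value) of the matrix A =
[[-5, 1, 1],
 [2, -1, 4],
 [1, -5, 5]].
||A||_2 ≈ 8.2696 (= sqrt(largest eigenvalue of A^T A))

||A||_2 = sigma_max(A) = sqrt(lambda_max(A^T A)). Form the symmetric matrix M = A^T A =
[[30, -12, 8],
 [-12, 27, -28],
 [8, -28, 42]].
Its characteristic polynomial (trace, sum of principal 2x2 minors, determinant of M give the coefficients) is
  p(λ) = det(λ I - M) = λ^3 - 99λ^2 + 2212λ - 8100.
No integer candidate from the rational root theorem (±divisors of 8100) is a root, so the roots are irrational. The cubic discriminant is Δ = 3382268432 > 0, so there are three distinct real roots. p(4) = -772 and p(5) = 610 have opposite signs, so a root lies in (4, 5); Newton's method refines it to λ ≈ 4.5433. p(26) = 64 and p(27) = -864 have opposite signs, so a root lies in (26, 27); Newton's method refines it to λ ≈ 26.0704. p(68) = -1028 and p(69) = 1698 have opposite signs, so a root lies in (68, 69); Newton's method refines it to λ ≈ 68.3864. Check (Vieta): the three roots sum to 99, matching tr M = 99.
So the eigenvalues of A^T A are ≈ 4.5433, 26.0704, 68.3864 (all ≥ 0, as they must be for A^T A). The largest is λ_max ≈ 68.3864, hence ||A||_2 = sqrt(λ_max) ≈ 8.2696.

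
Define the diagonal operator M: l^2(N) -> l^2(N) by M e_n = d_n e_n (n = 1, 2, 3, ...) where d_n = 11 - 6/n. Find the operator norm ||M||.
||M|| = 11

For a diagonal operator on l^2 with entries d_n, ||M|| = sup_n |d_n|. Here d_1 = 5, d_2 = 8, ..., and d_n = 11 - 6/n increases monotonically toward 11. All terms lie in [5, 11), so |d_n| = d_n and the supremum is the limit 11, which is not attained by any individual d_n. Hence ||M|| = 11.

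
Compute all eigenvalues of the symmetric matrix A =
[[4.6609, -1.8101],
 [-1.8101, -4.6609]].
sigma(A) ≈ {-5, 5}

A is real symmetric, so its spectrum consists of real eigenvalues. Expanding the characteristic polynomial of the displayed matrix gives
  det(λ I - A) = p(λ) = λ^2 + (0)λ + (-25).
Solving p(λ) = 0 yields eigenvalues ≈ -5, 5. (A is shown rounded to 4 decimals, so these recover the underlying integer eigenvalues to within that precision.)
Verification: the trace of A = 0 equals the sum of eigenvalues 0, and det(A) ≈ -25.0005 matches the eigenvalue product -25.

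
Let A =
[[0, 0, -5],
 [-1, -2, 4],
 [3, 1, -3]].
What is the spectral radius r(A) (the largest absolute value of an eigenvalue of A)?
r(A) ≈ 3.2837

The eigenvalues of A are the roots of its characteristic polynomial. With M = A (coefficients from the trace, the sum of principal 2x2 minors, and det A):
  p(λ) = det(λ I - M) = λ^3 + 5λ^2 + 17λ + 25.
No integer candidate from the rational root theorem (±divisors of 25) is a root, so the roots are irrational. The cubic discriminant is Δ = -3552 < 0, so there is one real root and a complex-conjugate pair. p(-3) = -8 and p(-2) = 3 have opposite signs, so a root lies in (-3, -2); Newton's method refines it to λ ≈ -2.3185. Dividing out (λ - (-2.3185)) leaves approximately λ^2 + 2.6815λ + 10.783. For λ^2 + 2.6815λ + 10.783 the discriminant is -35.9412. It is negative, so the remaining roots are the complex-conjugate pair λ ≈ -1.3408 ± 2.9976i. Their product equals the constant term, so |λ|^2 ≈ 10.783 and |λ| ≈ 3.2837.
Thus the eigenvalues (to 4 decimals) are -2.3185 (modulus 2.3185); -1.3408 ± 2.9976i (modulus 3.2837). The spectral radius is the largest modulus: r(A) ≈ 3.2837. (Cross-check: r(A) ≤ ||A||_2 ≈ 7.5253; equality holds whenever A is normal, though it can also hold for some non-normal A.)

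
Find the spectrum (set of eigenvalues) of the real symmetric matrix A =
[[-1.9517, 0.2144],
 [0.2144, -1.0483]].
sigma(A) ≈ {-2, -1}

A is real symmetric, so its spectrum consists of real eigenvalues. Expanding the characteristic polynomial of the displayed matrix gives
  det(λ I - A) = p(λ) = λ^2 + (3)λ + (2).
Solving p(λ) = 0 yields eigenvalues ≈ -2, -1. (A is shown rounded to 4 decimals, so these recover the underlying integer eigenvalues to within that precision.)
Verification: the trace of A = -3 equals the sum of eigenvalues -3, and det(A) ≈ 2.0000 matches the eigenvalue product 2.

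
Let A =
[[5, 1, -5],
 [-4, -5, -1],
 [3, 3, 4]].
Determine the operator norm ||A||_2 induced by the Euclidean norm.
||A||_2 ≈ 8.7935 (= sqrt(largest eigenvalue of A^T A))

||A||_2 = sigma_max(A) = sqrt(lambda_max(A^T A)). Form the symmetric matrix M = A^T A =
[[50, 34, -9],
 [34, 35, 12],
 [-9, 12, 42]].
Its characteristic polynomial (trace, sum of principal 2x2 minors, determinant of M give the coefficients) is
  p(λ) = det(λ I - M) = λ^3 - 127λ^2 + 3939λ - 7569.
No integer candidate from the rational root theorem (±divisors of 7569) is a root, so the roots are irrational. The cubic discriminant is Δ = 10379165904 > 0, so there are three distinct real roots. p(2) = -191 and p(3) = 3132 have opposite signs, so a root lies in (2, 3); Newton's method refines it to λ ≈ 2.0556. p(47) = 844 and p(48) = -513 have opposite signs, so a root lies in (47, 48); Newton's method refines it to λ ≈ 47.6192. p(77) = -716 and p(78) = 1557 have opposite signs, so a root lies in (77, 78); Newton's method refines it to λ ≈ 77.3252. Check (Vieta): the three roots sum to 127, matching tr M = 127.
So the eigenvalues of A^T A are ≈ 2.0556, 47.6192, 77.3252 (all ≥ 0, as they must be for A^T A). The largest is λ_max ≈ 77.3252, hence ||A||_2 = sqrt(λ_max) ≈ 8.7935.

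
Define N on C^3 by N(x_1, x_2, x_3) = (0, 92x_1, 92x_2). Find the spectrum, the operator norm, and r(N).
sigma(N) = {0}; ||N|| = 92; r(N) = 0. (N is nilpotent with N^3 = 0.)

On C^3, N is a strictly lower-triangular matrix with 92 on the subdiagonal and zeros elsewhere, so its characteristic polynomial is lambda^3 and every eigenvalue is 0: sigma(N) = {0}. For the operator norm, N e_i = 92e_{i+1} for i = 1, ..., 2 and N e_3 = 0, so the singular values of N are 92 (with multiplicity 2) and 0; hence ||N|| = 92. The spectral radius r(N) = max|lambda| = 0. Note ||N|| > r(N) — characteristic of non-normal nilpotent operators. Indeed N^3 = 0.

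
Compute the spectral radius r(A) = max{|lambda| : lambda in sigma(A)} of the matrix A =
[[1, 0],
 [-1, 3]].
r(A) = 3

The eigenvalues of A are the roots of its characteristic polynomial. With M = A (coefficients from the trace and determinant):
  p(λ) = det(λ I - M) = λ^2 - 4λ + 3.
For λ^2 - 4λ + 3 the discriminant is 4. It is a perfect square (2^2), so the roots are rational: λ = (4 ± 2)/2 = 3, 1.
Thus the eigenvalues (to 4 decimals) are 3 (modulus 3); 1 (modulus 1). The spectral radius is the largest modulus: r(A) = 3. (Cross-check: r(A) ≤ ||A||_2 ≈ 3.1796; equality holds whenever A is normal, though it can also hold for some non-normal A.)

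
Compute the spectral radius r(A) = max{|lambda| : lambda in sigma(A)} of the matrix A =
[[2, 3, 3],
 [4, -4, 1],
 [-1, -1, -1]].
r(A) ≈ 5.6396

The eigenvalues of A are the roots of its characteristic polynomial. With M = A (coefficients from the trace, the sum of principal 2x2 minors, and det A):
  p(λ) = det(λ I - M) = λ^3 + 3λ^2 - 14λ + 5.
No integer candidate from the rational root theorem (±divisors of 5) is a root, so the roots are irrational. The cubic discriminant is Δ = 7745 > 0, so there are three distinct real roots. p(-6) = -19 and p(-5) = 25 have opposite signs, so a root lies in (-6, -5); Newton's method refines it to λ ≈ -5.6396. p(0) = 5 and p(1) = -5 have opposite signs, so a root lies in (0, 1); Newton's method refines it to λ ≈ 0.395. p(2) = -3 and p(3) = 17 have opposite signs, so a root lies in (2, 3); Newton's method refines it to λ ≈ 2.2447. Check (Vieta): the three roots sum to -3, matching tr M = -3.
Thus the eigenvalues (to 4 decimals) are -5.6396 (modulus 5.6396); 0.395 (modulus 0.395); 2.2447 (modulus 2.2447). The spectral radius is the largest modulus: r(A) ≈ 5.6396. (Cross-check: r(A) ≤ ||A||_2 ≈ 5.7527; equality holds whenever A is normal, though it can also hold for some non-normal A.)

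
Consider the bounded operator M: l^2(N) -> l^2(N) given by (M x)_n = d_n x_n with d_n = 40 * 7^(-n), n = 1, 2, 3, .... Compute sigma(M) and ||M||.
sigma(M) = {40 * 7^(-n) : n ≥ 1} ∪ {0}; ||M|| = 40/7

A bounded diagonal operator on l^2 with diagonal entries d_n has spectrum equal to the closure of {d_n : n ≥ 1}: every d_n is an eigenvalue (with eigenvector e_n), so {d_n} ⊂ sigma(M); the spectrum is closed, so its closure is too; and for lambda not in the closure, (M - lambda I) has bounded inverse (the diagonal entries 1/(d_n - lambda) are bounded). For our sequence d_n = 40 * 7^(-n), n = 1, 2, 3, ...:
  - {d_n} = {40 * 7^(-n) : n ≥ 1}; the only limit point is 0
  - closure = {40 * 7^(-n) : n ≥ 1} ∪ {0}
For the norm: a diagonal operator has ||M|| = sup_n |d_n|. Here d_n = 40 * 7^(-n) is positive and decreasing, so sup_n |d_n| = d_1 = 40/7. So ||M|| = 40/7.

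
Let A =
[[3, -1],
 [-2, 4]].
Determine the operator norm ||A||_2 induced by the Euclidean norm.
||A||_2 = sqrt((30 + sqrt(500))/2) ≈ 5.1167 (= sqrt(largest eigenvalue of A^T A))

||A||_2 = sigma_max(A) = sqrt(lambda_max(A^T A)). Form the symmetric matrix M = A^T A =
[[13, -11],
 [-11, 17]].
Its characteristic polynomial (trace, determinant of M give the coefficients) is
  p(λ) = det(λ I - M) = λ^2 - 30λ + 100.
For λ^2 - 30λ + 100 the discriminant is 500. It is nonnegative but not a perfect square, so the roots are real and irrational: λ = (30 ± sqrt(500))/2 ≈ 26.1803, 3.8197.
So the eigenvalues of A^T A are ≈ 3.8197, 26.1803 (all ≥ 0, as they must be for A^T A). The largest is λ_max = (30 + sqrt(500))/2 ≈ 26.1803, hence ||A||_2 = sqrt(λ_max) = sqrt((30 + sqrt(500))/2) ≈ 5.1167.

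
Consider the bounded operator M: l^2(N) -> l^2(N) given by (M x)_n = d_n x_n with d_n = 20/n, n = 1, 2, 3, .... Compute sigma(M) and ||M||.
sigma(M) = {20/n : n ≥ 1} ∪ {0}; ||M|| = 20

A bounded diagonal operator on l^2 with diagonal entries d_n has spectrum equal to the closure of {d_n : n ≥ 1}: every d_n is an eigenvalue (with eigenvector e_n), so {d_n} ⊂ sigma(M); the spectrum is closed, so its closure is too; and for lambda not in the closure, (M - lambda I) has bounded inverse (the diagonal entries 1/(d_n - lambda) are bounded). For our sequence d_n = 20/n, n = 1, 2, 3, ...:
  - {d_n} = {20/n : n ≥ 1}; the only limit point is 0
  - closure = {20/n : n ≥ 1} ∪ {0}
For the norm: a diagonal operator has ||M|| = sup_n |d_n|. Here d_n = 20/n is positive and decreasing, so sup_n |d_n| = d_1 = 20. So ||M|| = 20.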